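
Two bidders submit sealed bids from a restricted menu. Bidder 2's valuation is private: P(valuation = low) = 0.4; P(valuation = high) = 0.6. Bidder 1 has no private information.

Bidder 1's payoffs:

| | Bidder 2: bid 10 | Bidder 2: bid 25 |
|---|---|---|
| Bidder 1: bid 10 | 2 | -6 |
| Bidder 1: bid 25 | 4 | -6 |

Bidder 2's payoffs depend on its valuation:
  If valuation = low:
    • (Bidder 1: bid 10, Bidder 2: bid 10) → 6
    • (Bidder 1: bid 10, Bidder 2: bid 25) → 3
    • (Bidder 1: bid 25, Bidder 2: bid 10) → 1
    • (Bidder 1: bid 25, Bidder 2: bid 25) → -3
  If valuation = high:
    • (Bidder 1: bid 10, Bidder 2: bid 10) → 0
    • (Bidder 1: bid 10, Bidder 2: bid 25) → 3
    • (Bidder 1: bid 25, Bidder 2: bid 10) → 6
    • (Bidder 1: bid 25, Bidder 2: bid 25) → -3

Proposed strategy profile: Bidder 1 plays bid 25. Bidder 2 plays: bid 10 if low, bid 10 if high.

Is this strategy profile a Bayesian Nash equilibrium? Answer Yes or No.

Yes

Bidder 1 plays bid 25: E[bid 25] = 0.4·(4) + 0.6·(4) = 4; E[bid 10] = 2. Best-responding. ✓
Bidder 2 (valuation low), facing bid 25: bid 10 gives 1, bid 25 gives -3. Proposed bid 10 is best. ✓
Bidder 2 (valuation high), facing bid 25: bid 10 gives 6, bid 25 gives -3. Proposed bid 10 is best. ✓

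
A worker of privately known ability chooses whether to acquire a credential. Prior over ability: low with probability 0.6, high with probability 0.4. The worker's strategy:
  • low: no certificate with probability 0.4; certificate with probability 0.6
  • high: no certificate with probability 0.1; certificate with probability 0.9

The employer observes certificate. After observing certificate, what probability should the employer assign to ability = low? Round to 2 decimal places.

P(certificate) = 0.6·0.6 + 0.4·0.9 = 0.72
P(low | certificate) = (0.6·0.6) / 0.72 = 0.36 / 0.72 = 0.5

0.50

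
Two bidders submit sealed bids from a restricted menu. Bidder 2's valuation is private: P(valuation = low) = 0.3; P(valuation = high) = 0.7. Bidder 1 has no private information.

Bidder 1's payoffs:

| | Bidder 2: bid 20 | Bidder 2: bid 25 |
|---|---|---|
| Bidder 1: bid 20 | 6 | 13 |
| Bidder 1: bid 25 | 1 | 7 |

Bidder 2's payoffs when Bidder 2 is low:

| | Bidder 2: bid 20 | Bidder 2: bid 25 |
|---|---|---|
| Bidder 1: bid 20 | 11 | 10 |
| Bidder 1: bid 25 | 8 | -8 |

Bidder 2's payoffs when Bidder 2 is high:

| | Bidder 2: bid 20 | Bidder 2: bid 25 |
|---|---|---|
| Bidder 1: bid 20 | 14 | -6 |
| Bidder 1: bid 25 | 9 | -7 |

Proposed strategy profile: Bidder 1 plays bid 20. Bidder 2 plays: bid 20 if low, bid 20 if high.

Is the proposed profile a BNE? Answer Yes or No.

Yes

A profile is a BNE iff every type of every player is best-responding given beliefs about the other side.
Bidder 1 plays bid 20: E[bid 20] = 0.3·(6) + 0.7·(6) = 6; E[bid 25] = 1. Best-responding. ✓
Bidder 2 (valuation low), facing bid 20: bid 20 gives 11, bid 25 gives 10. Proposed bid 20 is best. ✓
Bidder 2 (valuation high), facing bid 20: bid 20 gives 14, bid 25 gives -6. Proposed bid 20 is best. ✓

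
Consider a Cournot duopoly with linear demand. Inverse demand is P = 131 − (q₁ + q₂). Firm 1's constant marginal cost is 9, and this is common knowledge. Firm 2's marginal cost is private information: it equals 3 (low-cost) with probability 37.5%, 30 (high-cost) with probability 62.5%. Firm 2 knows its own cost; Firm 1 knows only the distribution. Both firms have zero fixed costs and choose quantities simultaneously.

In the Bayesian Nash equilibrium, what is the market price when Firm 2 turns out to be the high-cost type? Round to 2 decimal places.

Type-c best response for Firm 2: q₂(c) = (131 − c)/2 − q₁/2.
Firm 1 maximizes expected profit; its first-order condition is 131 − 2q₁ − E[q₂] − 9 = 0.
Substituting E[q₂] and solving: E[c₂] = 19.875, so q₁ = (131 − 2·9 + 19.875)/3 = 44.2917.
q₂(high-cost) = 28.3542, so P = 131 − (44.2917 + 28.3542) = 58.3542.

58.35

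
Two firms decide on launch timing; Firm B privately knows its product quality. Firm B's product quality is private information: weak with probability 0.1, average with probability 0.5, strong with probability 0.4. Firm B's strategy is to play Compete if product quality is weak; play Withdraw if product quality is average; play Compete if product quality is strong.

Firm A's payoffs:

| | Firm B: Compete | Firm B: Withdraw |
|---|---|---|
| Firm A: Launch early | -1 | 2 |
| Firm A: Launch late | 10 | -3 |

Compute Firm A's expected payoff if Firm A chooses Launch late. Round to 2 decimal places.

3.50

E[Launch late] = 0.1·10 + 0.5·(-3) + 0.4·10 = 1 + (-1.5) + 4 = 3.5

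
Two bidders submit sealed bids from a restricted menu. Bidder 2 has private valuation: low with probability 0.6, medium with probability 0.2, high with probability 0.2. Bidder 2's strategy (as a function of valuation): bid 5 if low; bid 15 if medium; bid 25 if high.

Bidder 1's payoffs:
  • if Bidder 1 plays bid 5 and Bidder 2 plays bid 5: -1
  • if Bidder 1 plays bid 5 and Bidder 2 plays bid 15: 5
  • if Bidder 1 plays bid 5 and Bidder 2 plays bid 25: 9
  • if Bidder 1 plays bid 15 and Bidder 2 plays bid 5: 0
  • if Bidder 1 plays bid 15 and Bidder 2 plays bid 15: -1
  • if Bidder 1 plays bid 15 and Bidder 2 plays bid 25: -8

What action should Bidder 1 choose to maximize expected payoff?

Compute Bidder 1's expected payoff for each action, taking the expectation over Bidder 2's type.
E[bid 5] = 0.6·(-1) + 0.2·(5) + 0.2·(9) = 2.2
E[bid 15] = 0.6·(0) + 0.2·(-1) + 0.2·(-8) = -1.8
Best response: bid 5 (2.2 is the largest).

bid 5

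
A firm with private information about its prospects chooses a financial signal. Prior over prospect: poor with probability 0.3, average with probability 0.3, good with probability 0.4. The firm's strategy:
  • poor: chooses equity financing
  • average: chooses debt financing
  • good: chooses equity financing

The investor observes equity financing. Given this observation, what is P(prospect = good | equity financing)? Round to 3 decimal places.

P(equity financing) = 0.3·1 + 0.3·0 + 0.4·1 = 0.7
P(good | equity financing) = (0.4·1) / 0.7 = 0.4 / 0.7 = 0.571429

0.571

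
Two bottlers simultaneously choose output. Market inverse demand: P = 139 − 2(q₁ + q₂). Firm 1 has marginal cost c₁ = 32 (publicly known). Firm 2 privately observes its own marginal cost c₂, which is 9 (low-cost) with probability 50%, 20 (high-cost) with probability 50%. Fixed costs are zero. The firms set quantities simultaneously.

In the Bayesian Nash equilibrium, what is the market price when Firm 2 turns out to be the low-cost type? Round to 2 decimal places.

Type-c best response for Firm 2: q₂(c) = (139 − c)/4 − q₁/2.
Firm 1 maximizes expected profit; its first-order condition is 139 − 4q₁ − 2E[q₂] − 32 = 0.
Substituting E[q₂] and solving: E[c₂] = 14.5, so q₁ = (139 − 2·32 + 14.5)/6 = 14.9167.
q₂(low-cost) = 25.0417, so P = 139 − 2·(14.9167 + 25.0417) = 59.0833.

59.08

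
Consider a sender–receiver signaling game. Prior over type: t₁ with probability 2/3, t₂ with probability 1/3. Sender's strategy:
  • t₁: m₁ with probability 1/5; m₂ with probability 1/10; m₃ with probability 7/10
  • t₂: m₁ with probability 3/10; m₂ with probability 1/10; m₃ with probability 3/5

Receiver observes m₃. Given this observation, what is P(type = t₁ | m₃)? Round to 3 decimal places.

0.700

P(m₃) = (2/3)·(7/10) + (1/3)·(3/5) = 2/3
P(t₁ | m₃) = ((2/3)·(7/10)) / (2/3) = (7/15) / (2/3) = 7/10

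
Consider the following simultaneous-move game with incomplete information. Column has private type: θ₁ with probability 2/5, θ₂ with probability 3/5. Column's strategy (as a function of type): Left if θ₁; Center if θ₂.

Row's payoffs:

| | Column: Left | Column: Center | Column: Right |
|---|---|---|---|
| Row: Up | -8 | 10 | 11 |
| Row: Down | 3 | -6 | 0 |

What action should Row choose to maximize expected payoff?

Up

E[Up] = 2/5·(-8) + 3/5·(10) = 14/5
E[Down] = 2/5·(3) + 3/5·(-6) = -12/5
Best response: Up (14/5 is the largest).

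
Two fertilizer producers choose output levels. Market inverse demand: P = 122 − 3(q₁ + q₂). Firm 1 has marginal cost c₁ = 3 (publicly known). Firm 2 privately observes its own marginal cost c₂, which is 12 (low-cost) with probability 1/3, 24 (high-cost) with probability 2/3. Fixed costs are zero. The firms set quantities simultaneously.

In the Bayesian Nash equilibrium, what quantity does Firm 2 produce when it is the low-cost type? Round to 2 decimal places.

10.78

Firm 2 with cost c maximizes (122 − 3(q₁+q₂) − c)·q₂, giving q₂(c) = (122 − c − 3q₁)/6.
E[c₂] = 1/3·12 + 2/3·24 = 20
Firm 1's FOC against E[q₂] yields q₁ = (122 − 2·3 + E[c₂])/9 = (122 − 6 + 20)/9 = 15.1111.
q₂(low-cost) = (122 − 12 − 3·15.1111)/6 = 10.7778.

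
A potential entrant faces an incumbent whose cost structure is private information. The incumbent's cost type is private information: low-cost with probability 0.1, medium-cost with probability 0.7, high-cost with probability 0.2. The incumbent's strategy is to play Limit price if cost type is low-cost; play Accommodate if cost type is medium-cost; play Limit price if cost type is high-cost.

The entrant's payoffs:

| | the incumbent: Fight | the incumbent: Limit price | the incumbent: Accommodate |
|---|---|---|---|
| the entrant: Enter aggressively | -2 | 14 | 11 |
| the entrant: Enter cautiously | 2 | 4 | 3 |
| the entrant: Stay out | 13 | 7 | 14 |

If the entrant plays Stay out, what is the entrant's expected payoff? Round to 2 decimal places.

E[Stay out] = 0.1·7 + 0.7·14 + 0.2·7 = 0.7 + 9.8 + 1.4 = 11.9

11.90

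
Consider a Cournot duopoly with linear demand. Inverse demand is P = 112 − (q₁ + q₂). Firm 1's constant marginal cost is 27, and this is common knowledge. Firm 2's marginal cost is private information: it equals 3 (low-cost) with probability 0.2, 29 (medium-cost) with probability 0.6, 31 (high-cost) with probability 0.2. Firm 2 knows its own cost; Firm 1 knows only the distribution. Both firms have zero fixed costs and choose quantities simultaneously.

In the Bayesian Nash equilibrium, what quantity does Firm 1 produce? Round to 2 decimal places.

Firm 2 with cost c maximizes (112 − (q₁+q₂) − c)·q₂, giving q₂(c) = (112 − c − q₁)/2.
E[c₂] = 0.2·3 + 0.6·29 + 0.2·31 = 24.2
Firm 1's FOC against E[q₂] yields q₁ = (112 − 2·27 + E[c₂])/3 = (112 − 54 + 24.2)/3 = 27.4.

27.40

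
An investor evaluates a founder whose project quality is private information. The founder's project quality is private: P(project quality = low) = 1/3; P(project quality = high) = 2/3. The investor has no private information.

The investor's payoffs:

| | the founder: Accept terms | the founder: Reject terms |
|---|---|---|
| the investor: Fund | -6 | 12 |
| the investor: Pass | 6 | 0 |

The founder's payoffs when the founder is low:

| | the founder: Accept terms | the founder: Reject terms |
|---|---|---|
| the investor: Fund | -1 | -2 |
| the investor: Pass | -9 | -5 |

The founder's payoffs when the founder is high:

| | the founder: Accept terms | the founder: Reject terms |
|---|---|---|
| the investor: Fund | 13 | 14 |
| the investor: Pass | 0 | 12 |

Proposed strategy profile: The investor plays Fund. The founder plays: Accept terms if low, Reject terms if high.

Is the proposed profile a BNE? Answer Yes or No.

Yes

The investor plays Fund: E[Fund] = 1/3·(-6) + 2/3·(12) = 6; E[Pass] = 2. Best-responding. ✓
The founder (project quality low), facing Fund: Accept terms gives -1, Reject terms gives -2. Proposed Accept terms is best. ✓
The founder (project quality high), facing Fund: Accept terms gives 13, Reject terms gives 14. Proposed Reject terms is best. ✓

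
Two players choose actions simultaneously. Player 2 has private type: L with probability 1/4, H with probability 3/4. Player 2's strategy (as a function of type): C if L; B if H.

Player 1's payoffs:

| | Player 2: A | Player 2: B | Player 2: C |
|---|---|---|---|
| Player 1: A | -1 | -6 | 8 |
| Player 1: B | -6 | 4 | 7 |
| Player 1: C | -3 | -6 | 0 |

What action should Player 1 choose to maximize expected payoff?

Compute Player 1's expected payoff for each action, taking the expectation over Player 2's type.
E[A] = 1/4·(8) + 3/4·(-6) = -5/2
E[B] = 1/4·(7) + 3/4·(4) = 19/4
E[C] = 1/4·(0) + 3/4·(-6) = -9/2
Best response: B (19/4 is the largest).

B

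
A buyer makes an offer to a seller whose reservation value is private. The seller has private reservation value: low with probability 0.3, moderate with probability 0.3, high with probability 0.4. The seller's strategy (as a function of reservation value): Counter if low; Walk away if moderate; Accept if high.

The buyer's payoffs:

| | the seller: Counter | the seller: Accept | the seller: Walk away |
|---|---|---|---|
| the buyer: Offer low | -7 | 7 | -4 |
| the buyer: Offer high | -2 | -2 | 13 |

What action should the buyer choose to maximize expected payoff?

Offer high

Compute the buyer's expected payoff for each action, taking the expectation over the seller's type.
E[Offer low] = 0.3·(-7) + 0.3·(-4) + 0.4·(7) = -0.5
E[Offer high] = 0.3·(-2) + 0.3·(13) + 0.4·(-2) = 2.5
Best response: Offer high (2.5 is the largest).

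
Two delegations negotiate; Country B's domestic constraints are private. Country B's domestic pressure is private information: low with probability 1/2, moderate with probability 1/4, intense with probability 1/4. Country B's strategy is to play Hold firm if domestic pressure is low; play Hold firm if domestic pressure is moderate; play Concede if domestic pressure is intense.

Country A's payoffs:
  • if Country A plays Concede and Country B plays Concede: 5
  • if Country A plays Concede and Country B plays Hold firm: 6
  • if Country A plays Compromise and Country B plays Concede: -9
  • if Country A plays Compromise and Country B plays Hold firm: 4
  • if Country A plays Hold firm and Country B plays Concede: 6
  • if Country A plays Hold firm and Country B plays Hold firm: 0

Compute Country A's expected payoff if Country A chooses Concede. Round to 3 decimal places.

5.750

E[Concede] = 1/2·6 + 1/4·6 + 1/4·5 = 3 + 3/2 + 5/4 = 23/4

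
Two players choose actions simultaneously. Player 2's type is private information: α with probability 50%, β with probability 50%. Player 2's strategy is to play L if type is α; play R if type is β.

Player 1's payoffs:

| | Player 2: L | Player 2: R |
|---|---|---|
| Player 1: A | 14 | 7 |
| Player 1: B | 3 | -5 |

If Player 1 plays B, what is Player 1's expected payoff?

-1

E[B] = 0.5·3 + 0.5·(-5) = 1.5 + (-2.5) = -1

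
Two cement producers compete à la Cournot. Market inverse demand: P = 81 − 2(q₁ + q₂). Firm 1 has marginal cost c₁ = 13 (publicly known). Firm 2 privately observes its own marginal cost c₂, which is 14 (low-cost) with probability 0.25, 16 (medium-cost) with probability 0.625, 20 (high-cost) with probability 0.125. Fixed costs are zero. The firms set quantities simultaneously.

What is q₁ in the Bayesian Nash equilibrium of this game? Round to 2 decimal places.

Each type of Firm 2 best-responds to q₁; Firm 1 best-responds to the expected q₂ over Firm 2's types.
Firm 2 with cost c maximizes (81 − 2(q₁+q₂) − c)·q₂, giving q₂(c) = (81 − c − 2q₁)/4.
E[c₂] = 0.25·14 + 0.625·16 + 0.125·20 = 16
Firm 1's FOC against E[q₂] yields q₁ = (81 − 2·13 + E[c₂])/6 = (81 − 26 + 16)/6 = 11.8333.

11.83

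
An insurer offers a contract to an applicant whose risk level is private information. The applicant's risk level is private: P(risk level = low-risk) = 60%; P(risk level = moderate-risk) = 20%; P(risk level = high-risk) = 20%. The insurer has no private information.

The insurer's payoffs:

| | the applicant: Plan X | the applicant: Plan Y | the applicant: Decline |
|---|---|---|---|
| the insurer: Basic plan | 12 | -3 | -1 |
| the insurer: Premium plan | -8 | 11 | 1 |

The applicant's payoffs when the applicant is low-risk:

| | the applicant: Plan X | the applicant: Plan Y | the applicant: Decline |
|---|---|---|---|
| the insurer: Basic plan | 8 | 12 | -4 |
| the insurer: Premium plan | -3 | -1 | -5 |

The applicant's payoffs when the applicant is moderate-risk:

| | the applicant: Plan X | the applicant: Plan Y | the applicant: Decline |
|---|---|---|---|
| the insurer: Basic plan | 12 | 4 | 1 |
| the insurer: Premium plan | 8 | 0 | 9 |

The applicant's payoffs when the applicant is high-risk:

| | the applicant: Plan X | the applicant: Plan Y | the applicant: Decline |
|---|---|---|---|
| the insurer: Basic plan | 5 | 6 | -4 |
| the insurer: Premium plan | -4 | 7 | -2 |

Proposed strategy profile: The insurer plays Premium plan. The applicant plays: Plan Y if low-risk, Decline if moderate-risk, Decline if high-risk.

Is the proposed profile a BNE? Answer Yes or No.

The insurer plays Premium plan: E[Premium plan] = 0.6·(11) + 0.2·(1) + 0.2·(1) = 7; E[Basic plan] = -2.2. Best-responding. ✓
The applicant (risk level low-risk), facing Premium plan: Plan X gives -3, Plan Y gives -1, Decline gives -5. Proposed Plan Y is best. ✓
The applicant (risk level moderate-risk), facing Premium plan: Plan X gives 8, Plan Y gives 0, Decline gives 9. Proposed Decline is best. ✓
The applicant (risk level high-risk), facing Premium plan: Plan X gives -4, Plan Y gives 7, Decline gives -2. Proposed Decline is not best — profitable deviation exists. ✗

No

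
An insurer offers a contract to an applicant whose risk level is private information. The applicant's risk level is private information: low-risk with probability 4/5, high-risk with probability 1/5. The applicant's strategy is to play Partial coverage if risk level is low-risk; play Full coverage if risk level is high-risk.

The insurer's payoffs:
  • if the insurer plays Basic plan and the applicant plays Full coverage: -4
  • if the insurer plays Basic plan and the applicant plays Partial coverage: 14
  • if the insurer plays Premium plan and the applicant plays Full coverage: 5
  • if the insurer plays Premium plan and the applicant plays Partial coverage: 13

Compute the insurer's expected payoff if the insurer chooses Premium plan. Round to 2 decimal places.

E[Premium plan] = 4/5·13 + 1/5·5 = 52/5 + 1 = 57/5

11.40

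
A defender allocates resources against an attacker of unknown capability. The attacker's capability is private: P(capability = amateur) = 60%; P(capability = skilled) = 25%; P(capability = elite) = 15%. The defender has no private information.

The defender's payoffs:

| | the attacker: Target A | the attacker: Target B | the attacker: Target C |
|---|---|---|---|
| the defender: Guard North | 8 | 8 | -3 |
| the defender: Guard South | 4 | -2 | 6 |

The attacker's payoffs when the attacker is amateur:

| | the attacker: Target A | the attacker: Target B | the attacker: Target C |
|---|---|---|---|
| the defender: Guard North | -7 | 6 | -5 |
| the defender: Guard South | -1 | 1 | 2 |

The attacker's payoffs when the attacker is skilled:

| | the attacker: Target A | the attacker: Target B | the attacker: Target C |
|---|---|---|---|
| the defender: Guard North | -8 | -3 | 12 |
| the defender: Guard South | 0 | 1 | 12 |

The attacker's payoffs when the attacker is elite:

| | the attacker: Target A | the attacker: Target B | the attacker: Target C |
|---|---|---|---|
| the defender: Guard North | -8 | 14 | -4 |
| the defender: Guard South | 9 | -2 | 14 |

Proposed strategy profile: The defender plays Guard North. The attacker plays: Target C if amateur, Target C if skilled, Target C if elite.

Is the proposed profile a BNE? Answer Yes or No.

The defender plays Guard North: E[Guard North] = 0.6·(-3) + 0.25·(-3) + 0.15·(-3) = -3; E[Guard South] = 6. Not best-responding. ✗
The attacker (capability amateur), facing Guard North: Target A gives -7, Target B gives 6, Target C gives -5. Proposed Target C is not best — profitable deviation exists. ✗
The attacker (capability skilled), facing Guard North: Target A gives -8, Target B gives -3, Target C gives 12. Proposed Target C is best. ✓
The attacker (capability elite), facing Guard North: Target A gives -8, Target B gives 14, Target C gives -4. Proposed Target C is not best — profitable deviation exists. ✗

No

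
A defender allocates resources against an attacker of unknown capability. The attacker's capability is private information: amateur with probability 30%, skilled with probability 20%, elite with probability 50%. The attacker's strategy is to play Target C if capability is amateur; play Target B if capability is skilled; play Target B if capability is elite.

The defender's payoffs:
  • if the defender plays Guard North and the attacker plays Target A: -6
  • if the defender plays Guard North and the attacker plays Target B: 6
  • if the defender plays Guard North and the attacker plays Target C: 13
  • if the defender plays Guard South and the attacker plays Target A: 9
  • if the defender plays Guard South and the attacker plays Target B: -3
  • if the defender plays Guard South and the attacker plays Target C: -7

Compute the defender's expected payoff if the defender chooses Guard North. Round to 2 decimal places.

8.10

E[Guard North] = 0.3·13 + 0.2·6 + 0.5·6 = 3.9 + 1.2 + 3 = 8.1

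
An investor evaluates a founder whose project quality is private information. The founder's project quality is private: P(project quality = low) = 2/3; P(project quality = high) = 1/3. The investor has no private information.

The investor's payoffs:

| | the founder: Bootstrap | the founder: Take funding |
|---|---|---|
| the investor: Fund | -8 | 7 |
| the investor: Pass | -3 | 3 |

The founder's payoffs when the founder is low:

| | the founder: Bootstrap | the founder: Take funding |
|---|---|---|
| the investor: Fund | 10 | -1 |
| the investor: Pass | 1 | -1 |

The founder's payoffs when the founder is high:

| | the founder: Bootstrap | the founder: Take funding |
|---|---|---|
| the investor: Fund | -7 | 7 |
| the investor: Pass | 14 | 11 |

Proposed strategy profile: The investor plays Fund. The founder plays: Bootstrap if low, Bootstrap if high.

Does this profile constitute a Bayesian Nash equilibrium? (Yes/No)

No

A profile is a BNE iff every type of every player is best-responding given beliefs about the other side.
The investor plays Fund: E[Fund] = 2/3·(-8) + 1/3·(-8) = -8; E[Pass] = -3. Not best-responding. ✗
The founder (project quality low), facing Fund: Bootstrap gives 10, Take funding gives -1. Proposed Bootstrap is best. ✓
The founder (project quality high), facing Fund: Bootstrap gives -7, Take funding gives 7. Proposed Bootstrap is not best — profitable deviation exists. ✗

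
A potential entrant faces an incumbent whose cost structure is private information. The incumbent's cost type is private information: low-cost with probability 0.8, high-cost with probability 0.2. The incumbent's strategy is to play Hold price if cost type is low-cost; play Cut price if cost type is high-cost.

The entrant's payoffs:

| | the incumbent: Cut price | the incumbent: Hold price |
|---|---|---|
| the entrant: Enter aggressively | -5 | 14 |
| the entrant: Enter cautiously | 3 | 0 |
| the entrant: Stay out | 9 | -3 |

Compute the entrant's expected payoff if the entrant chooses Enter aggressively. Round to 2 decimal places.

10.20

Take the expectation over the incumbent's cost type, weighting each type's action by its prior probability.
E[Enter aggressively] = 0.8·14 + 0.2·(-5) = 11.2 + (-1) = 10.2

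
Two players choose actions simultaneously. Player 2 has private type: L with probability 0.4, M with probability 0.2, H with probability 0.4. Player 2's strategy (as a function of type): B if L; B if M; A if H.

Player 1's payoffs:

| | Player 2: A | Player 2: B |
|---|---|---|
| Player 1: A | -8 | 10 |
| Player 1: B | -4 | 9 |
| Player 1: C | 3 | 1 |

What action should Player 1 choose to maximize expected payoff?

Compute Player 1's expected payoff for each action, taking the expectation over Player 2's type.
E[A] = 0.4·(10) + 0.2·(10) + 0.4·(-8) = 2.8
E[B] = 0.4·(9) + 0.2·(9) + 0.4·(-4) = 3.8
E[C] = 0.4·(1) + 0.2·(1) + 0.4·(3) = 1.8
Best response: B (3.8 is the largest).

B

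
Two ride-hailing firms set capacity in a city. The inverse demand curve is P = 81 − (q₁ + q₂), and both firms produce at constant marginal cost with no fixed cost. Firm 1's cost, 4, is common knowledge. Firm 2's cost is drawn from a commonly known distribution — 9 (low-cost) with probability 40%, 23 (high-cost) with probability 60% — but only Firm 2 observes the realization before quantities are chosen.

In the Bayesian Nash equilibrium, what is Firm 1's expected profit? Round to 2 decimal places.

908.02

Type-c best response for Firm 2: q₂(c) = (81 − c)/2 − q₁/2.
Firm 1 maximizes expected profit; its first-order condition is 81 − 2q₁ − E[q₂] − 4 = 0.
Substituting E[q₂] and solving: E[c₂] = 17.4, so q₁ = (81 − 2·4 + 17.4)/3 = 30.1333.
E[P] = 81 − (q₁ + E[q₂]) = 34.1333; Firm 1's expected profit = (E[P] − 4)·q₁ = (34.1333 − 4)·30.1333 = 908.018.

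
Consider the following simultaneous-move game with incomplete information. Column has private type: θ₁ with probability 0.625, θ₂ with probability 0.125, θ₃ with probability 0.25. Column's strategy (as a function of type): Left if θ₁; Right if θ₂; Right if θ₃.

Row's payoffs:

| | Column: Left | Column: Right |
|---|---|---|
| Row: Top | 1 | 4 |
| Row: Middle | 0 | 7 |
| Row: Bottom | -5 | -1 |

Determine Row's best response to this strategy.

Compute Row's expected payoff for each action, taking the expectation over Column's type.
E[Top] = 0.625·(1) + 0.125·(4) + 0.25·(4) = 2.125
E[Middle] = 0.625·(0) + 0.125·(7) + 0.25·(7) = 2.625
E[Bottom] = 0.625·(-5) + 0.125·(-1) + 0.25·(-1) = -3.5
Best response: Middle (2.625 is the largest).

Middle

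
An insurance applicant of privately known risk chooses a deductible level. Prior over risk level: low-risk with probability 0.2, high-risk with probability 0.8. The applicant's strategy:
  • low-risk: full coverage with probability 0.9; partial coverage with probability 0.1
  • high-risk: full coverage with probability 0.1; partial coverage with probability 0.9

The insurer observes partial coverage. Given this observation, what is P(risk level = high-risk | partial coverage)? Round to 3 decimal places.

0.973

P(partial coverage) = 0.2·0.1 + 0.8·0.9 = 0.74
P(high-risk | partial coverage) = (0.8·0.9) / 0.74 = 0.72 / 0.74 = 0.972973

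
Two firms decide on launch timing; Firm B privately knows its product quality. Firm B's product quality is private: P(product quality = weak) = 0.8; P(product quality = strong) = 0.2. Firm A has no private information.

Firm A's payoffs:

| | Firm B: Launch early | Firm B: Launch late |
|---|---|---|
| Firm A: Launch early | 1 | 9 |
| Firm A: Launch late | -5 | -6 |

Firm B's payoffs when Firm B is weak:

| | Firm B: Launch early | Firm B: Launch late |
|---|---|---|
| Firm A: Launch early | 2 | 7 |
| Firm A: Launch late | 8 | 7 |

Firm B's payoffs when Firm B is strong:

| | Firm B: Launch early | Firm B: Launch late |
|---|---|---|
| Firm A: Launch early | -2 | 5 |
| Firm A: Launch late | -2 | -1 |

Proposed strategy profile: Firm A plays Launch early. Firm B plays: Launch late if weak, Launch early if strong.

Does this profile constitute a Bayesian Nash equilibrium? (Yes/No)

Firm A plays Launch early: E[Launch early] = 0.8·(9) + 0.2·(1) = 7.4; E[Launch late] = -5.8. Best-responding. ✓
Firm B (product quality weak), facing Launch early: Launch early gives 2, Launch late gives 7. Proposed Launch late is best. ✓
Firm B (product quality strong), facing Launch early: Launch early gives -2, Launch late gives 5. Proposed Launch early is not best — profitable deviation exists. ✗

No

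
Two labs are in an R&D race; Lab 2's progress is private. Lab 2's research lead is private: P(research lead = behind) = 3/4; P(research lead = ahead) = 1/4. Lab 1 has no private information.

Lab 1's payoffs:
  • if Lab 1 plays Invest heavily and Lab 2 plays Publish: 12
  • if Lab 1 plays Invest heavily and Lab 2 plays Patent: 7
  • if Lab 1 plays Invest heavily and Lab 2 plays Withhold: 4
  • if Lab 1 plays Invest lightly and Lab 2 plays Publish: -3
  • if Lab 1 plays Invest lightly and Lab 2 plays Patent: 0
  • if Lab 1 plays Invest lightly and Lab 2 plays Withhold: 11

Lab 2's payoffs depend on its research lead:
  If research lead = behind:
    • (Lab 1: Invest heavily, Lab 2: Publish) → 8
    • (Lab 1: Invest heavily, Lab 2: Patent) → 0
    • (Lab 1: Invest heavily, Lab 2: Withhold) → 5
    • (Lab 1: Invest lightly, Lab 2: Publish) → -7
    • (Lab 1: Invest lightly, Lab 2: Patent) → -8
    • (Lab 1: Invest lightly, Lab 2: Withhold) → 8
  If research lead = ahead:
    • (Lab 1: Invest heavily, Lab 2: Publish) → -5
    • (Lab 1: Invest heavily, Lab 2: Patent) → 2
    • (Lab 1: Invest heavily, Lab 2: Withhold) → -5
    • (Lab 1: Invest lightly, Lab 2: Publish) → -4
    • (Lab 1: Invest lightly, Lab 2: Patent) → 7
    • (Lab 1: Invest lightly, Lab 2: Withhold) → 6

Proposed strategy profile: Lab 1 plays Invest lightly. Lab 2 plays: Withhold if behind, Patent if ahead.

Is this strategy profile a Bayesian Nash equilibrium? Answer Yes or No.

Yes

Lab 1 plays Invest lightly: E[Invest lightly] = 3/4·(11) + 1/4·(0) = 33/4; E[Invest heavily] = 19/4. Best-responding. ✓
Lab 2 (research lead behind), facing Invest lightly: Publish gives -7, Patent gives -8, Withhold gives 8. Proposed Withhold is best. ✓
Lab 2 (research lead ahead), facing Invest lightly: Publish gives -4, Patent gives 7, Withhold gives 6. Proposed Patent is best. ✓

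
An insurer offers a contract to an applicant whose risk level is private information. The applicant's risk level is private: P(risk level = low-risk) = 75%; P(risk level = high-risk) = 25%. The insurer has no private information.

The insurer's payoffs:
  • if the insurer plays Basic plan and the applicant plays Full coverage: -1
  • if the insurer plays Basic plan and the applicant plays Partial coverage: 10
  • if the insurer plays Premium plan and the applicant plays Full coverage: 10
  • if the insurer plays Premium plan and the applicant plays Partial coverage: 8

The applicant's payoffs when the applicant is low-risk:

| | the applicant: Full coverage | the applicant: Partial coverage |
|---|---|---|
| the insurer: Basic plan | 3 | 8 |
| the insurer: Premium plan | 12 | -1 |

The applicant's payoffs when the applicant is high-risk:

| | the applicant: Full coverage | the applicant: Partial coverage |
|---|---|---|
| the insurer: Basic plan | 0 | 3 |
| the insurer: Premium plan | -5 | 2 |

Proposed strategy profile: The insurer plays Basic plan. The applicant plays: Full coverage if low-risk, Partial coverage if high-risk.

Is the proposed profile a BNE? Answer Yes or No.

The insurer plays Basic plan: E[Basic plan] = 0.75·(-1) + 0.25·(10) = 1.75; E[Premium plan] = 9.5. Not best-responding. ✗
The applicant (risk level low-risk), facing Basic plan: Full coverage gives 3, Partial coverage gives 8. Proposed Full coverage is not best — profitable deviation exists. ✗
The applicant (risk level high-risk), facing Basic plan: Full coverage gives 0, Partial coverage gives 3. Proposed Partial coverage is best. ✓

No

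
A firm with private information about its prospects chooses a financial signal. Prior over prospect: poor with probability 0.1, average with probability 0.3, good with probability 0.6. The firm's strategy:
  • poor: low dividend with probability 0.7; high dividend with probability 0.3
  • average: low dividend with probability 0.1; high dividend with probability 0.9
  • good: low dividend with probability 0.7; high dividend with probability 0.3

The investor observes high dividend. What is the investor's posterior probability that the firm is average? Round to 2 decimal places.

0.56

Apply Bayes' rule using the sender's strategy as the likelihood.
P(high dividend) = 0.1·0.3 + 0.3·0.9 + 0.6·0.3 = 0.48
P(average | high dividend) = (0.3·0.9) / 0.48 = 0.27 / 0.48 = 0.5625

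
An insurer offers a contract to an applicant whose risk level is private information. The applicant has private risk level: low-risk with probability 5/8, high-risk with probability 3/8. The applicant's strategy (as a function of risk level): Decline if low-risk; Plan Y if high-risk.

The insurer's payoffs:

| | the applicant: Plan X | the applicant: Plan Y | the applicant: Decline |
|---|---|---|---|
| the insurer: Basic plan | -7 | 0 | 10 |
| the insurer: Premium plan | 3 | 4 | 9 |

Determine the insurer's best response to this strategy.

Compute the insurer's expected payoff for each action, taking the expectation over the applicant's type.
E[Basic plan] = 5/8·(10) + 3/8·(0) = 25/4
E[Premium plan] = 5/8·(9) + 3/8·(4) = 57/8
Best response: Premium plan (57/8 is the largest).

Premium plan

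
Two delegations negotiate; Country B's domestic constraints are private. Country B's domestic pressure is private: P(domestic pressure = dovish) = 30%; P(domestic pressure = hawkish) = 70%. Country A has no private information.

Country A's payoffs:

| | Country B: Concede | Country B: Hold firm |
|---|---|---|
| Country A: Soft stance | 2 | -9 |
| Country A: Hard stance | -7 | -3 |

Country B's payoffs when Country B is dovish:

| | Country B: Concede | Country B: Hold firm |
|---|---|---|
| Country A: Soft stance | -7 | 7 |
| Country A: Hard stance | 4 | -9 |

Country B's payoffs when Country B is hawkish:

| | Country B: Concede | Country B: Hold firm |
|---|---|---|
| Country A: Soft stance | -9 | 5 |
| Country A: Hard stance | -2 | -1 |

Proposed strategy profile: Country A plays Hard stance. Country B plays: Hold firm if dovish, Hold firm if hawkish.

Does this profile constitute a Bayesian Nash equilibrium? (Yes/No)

No

A profile is a BNE iff every type of every player is best-responding given beliefs about the other side.
Country A plays Hard stance: E[Hard stance] = 0.3·(-3) + 0.7·(-3) = -3; E[Soft stance] = -9. Best-responding. ✓
Country B (domestic pressure dovish), facing Hard stance: Concede gives 4, Hold firm gives -9. Proposed Hold firm is not best — profitable deviation exists. ✗
Country B (domestic pressure hawkish), facing Hard stance: Concede gives -2, Hold firm gives -1. Proposed Hold firm is best. ✓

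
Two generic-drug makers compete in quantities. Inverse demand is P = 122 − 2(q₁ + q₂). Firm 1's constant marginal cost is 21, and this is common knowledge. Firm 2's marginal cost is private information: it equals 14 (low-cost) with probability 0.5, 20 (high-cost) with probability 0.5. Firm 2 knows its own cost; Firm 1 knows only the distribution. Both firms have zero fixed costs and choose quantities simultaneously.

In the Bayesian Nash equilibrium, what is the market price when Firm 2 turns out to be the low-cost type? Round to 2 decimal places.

Each type of Firm 2 best-responds to q₁; Firm 1 best-responds to the expected q₂ over Firm 2's types.
Firm 2 with cost c maximizes (122 − 2(q₁+q₂) − c)·q₂, giving q₂(c) = (122 − c − 2q₁)/4.
E[c₂] = 0.5·14 + 0.5·20 = 17
Firm 1's FOC against E[q₂] yields q₁ = (122 − 2·21 + E[c₂])/6 = (122 − 42 + 17)/6 = 16.1667.
q₂(low-cost) = 18.9167, so P = 122 − 2·(16.1667 + 18.9167) = 51.8333.

51.83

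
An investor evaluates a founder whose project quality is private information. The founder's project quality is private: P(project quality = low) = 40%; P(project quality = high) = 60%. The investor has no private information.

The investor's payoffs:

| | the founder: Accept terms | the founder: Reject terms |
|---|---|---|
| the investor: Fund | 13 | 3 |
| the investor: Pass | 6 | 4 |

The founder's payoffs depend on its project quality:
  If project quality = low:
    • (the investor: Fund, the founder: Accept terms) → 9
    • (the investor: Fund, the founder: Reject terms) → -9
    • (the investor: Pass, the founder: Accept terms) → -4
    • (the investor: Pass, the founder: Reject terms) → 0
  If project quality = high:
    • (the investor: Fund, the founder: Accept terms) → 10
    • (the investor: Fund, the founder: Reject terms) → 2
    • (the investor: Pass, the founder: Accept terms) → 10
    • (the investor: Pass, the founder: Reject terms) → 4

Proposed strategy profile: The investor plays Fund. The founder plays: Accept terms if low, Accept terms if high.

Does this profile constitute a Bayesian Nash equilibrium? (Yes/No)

The investor plays Fund: E[Fund] = 0.4·(13) + 0.6·(13) = 13; E[Pass] = 6. Best-responding. ✓
The founder (project quality low), facing Fund: Accept terms gives 9, Reject terms gives -9. Proposed Accept terms is best. ✓
The founder (project quality high), facing Fund: Accept terms gives 10, Reject terms gives 2. Proposed Accept terms is best. ✓

Yes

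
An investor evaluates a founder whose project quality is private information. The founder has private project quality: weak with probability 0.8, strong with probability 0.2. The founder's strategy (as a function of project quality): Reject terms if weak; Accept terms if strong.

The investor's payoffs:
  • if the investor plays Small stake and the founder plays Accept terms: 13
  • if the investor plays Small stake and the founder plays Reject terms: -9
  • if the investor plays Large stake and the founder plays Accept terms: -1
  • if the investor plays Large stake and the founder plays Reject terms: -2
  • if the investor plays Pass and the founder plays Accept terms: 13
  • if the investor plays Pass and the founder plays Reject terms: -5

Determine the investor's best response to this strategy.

Pass

E[Small stake] = 0.8·(-9) + 0.2·(13) = -4.6
E[Large stake] = 0.8·(-2) + 0.2·(-1) = -1.8
E[Pass] = 0.8·(-5) + 0.2·(13) = -1.4
Best response: Pass (-1.4 is the largest).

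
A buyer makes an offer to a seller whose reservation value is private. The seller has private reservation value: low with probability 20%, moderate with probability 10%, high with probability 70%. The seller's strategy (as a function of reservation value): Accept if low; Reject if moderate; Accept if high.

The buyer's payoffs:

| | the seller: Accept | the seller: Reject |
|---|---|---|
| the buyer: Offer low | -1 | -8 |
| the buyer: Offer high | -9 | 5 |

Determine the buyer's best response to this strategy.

Offer low

E[Offer low] = 0.2·(-1) + 0.1·(-8) + 0.7·(-1) = -1.7
E[Offer high] = 0.2·(-9) + 0.1·(5) + 0.7·(-9) = -7.6
Best response: Offer low (-1.7 is the largest).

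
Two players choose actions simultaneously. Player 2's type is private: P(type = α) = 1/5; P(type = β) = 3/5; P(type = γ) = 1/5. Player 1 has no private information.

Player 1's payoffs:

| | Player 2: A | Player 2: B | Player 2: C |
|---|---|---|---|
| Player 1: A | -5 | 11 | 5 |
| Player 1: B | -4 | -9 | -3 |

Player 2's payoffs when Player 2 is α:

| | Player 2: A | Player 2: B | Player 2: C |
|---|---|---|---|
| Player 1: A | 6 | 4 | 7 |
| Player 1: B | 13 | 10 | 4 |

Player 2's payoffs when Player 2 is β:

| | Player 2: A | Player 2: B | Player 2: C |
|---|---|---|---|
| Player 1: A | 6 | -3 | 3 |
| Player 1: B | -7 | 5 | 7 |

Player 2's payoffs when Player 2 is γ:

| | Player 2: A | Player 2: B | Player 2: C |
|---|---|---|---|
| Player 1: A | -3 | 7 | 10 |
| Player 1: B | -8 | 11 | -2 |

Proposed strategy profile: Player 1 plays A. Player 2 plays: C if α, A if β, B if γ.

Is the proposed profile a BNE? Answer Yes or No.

Player 1 plays A: E[A] = 1/5·(5) + 3/5·(-5) + 1/5·(11) = 1/5; E[B] = -24/5. Best-responding. ✓
Player 2 (type α), facing A: A gives 6, B gives 4, C gives 7. Proposed C is best. ✓
Player 2 (type β), facing A: A gives 6, B gives -3, C gives 3. Proposed A is best. ✓
Player 2 (type γ), facing A: A gives -3, B gives 7, C gives 10. Proposed B is not best — profitable deviation exists. ✗

No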